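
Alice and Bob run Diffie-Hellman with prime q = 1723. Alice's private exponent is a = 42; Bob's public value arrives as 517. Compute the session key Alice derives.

643

Shared key K = 517^42 mod 1723.
517^1 ≡ 517 (mod 1723)
517^2 = (517^1)^2 ≡ 517^2 = 267289 ≡ 224 (mod 1723)
517^4 = (517^2)^2 ≡ 224^2 = 50176 ≡ 209 (mod 1723)
517^8 = (517^4)^2 ≡ 209^2 = 43681 ≡ 606 (mod 1723)
517^16 = (517^8)^2 ≡ 606^2 = 367236 ≡ 237 (mod 1723)
517^32 = (517^16)^2 ≡ 237^2 = 56169 ≡ 1033 (mod 1723)
517^42 = 517^32 · 517^8 · 517^2 ≡ 1033 · 606 · 224 ≡ 643 (mod 1723).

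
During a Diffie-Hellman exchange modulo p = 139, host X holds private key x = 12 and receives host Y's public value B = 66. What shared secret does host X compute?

100

Shared key K = 66^12 mod 139.
66^1 ≡ 66 (mod 139)
66^2 = (66^1)^2 ≡ 66^2 = 4356 ≡ 47 (mod 139)
66^4 = (66^2)^2 ≡ 47^2 = 2209 ≡ 124 (mod 139)
66^8 = (66^4)^2 ≡ 124^2 = 15376 ≡ 86 (mod 139)
66^12 = 66^8 · 66^4 ≡ 86 · 124 ≡ 100 (mod 139).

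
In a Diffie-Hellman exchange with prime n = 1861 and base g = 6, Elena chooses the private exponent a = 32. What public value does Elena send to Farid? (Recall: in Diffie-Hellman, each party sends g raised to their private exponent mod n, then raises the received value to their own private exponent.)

Public value = 6^32 (mod 1861).
6^1 ≡ 6 (mod 1861)
6^2 = (6^1)^2 ≡ 6^2 = 36 ≡ 36 (mod 1861)
6^4 = (6^2)^2 ≡ 36^2 = 1296 ≡ 1296 (mod 1861)
6^8 = (6^4)^2 ≡ 1296^2 = 1679616 ≡ 994 (mod 1861)
6^16 = (6^8)^2 ≡ 994^2 = 988036 ≡ 1706 (mod 1861)
6^32 = (6^16)^2 ≡ 1706^2 = 2910436 ≡ 1693 (mod 1861)

1693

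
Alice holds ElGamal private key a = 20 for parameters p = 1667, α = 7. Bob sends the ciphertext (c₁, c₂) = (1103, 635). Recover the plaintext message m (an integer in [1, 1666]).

1335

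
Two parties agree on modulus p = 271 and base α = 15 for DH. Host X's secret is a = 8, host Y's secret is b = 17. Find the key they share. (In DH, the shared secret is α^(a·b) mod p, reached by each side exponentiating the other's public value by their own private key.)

256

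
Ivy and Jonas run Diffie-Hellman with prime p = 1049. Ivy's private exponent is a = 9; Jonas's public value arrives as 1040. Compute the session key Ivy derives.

Shared key K = 1040^9 mod 1049.
1040^1 ≡ 1040 (mod 1049)
1040^2 = (1040^1)^2 ≡ 1040^2 = 1081600 ≡ 81 (mod 1049)
1040^4 = (1040^2)^2 ≡ 81^2 = 6561 ≡ 267 (mod 1049)
1040^8 = (1040^4)^2 ≡ 267^2 = 71289 ≡ 1006 (mod 1049)
1040^9 = 1040^8 · 1040^1 ≡ 1006 · 1040 ≡ 387 (mod 1049).

387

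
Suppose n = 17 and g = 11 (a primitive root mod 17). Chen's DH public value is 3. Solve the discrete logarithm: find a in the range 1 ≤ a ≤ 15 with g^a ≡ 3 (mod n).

7

Try successive powers of 11 modulo 17:
11^1 ≡ 11
11^2 ≡ 2
11^3 ≡ 5
11^4 ≡ 4
11^5 ≡ 10
11^6 ≡ 8
11^7 ≡ 3
Found: a = 7.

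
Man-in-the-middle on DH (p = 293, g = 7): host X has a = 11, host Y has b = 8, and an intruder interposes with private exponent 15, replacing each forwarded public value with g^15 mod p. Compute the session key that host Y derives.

Host Y receives an intruder's public value M = 7^15 mod 293 instead of the honest one.
7^1 ≡ 7 (mod 293)
7^2 = (7^1)^2 ≡ 7^2 = 49 ≡ 49 (mod 293)
7^4 = (7^2)^2 ≡ 49^2 = 2401 ≡ 57 (mod 293)
7^8 = (7^4)^2 ≡ 57^2 = 3249 ≡ 26 (mod 293)
7^15 = 7^8 · 7^4 · 7^2 · 7^1 ≡ 26 · 57 · 49 · 7 ≡ 264 (mod 293).
So M = 264. Host Y computes K = M^8 mod 293.
264^1 ≡ 264 (mod 293)
264^2 = (264^1)^2 ≡ 264^2 = 69696 ≡ 255 (mod 293)
264^4 = (264^2)^2 ≡ 255^2 = 65025 ≡ 272 (mod 293)
264^8 = (264^4)^2 ≡ 272^2 = 73984 ≡ 148 (mod 293)

148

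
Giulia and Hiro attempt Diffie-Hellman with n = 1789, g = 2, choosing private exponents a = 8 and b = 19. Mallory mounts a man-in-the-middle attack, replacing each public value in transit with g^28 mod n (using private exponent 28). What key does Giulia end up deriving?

725

Giulia receives Mallory's public value M = 2^28 mod 1789 instead of the honest one.
2^1 ≡ 2 (mod 1789)
2^2 = (2^1)^2 ≡ 2^2 = 4 ≡ 4 (mod 1789)
2^4 = (2^2)^2 ≡ 4^2 = 16 ≡ 16 (mod 1789)
2^8 = (2^4)^2 ≡ 16^2 = 256 ≡ 256 (mod 1789)
2^16 = (2^8)^2 ≡ 256^2 = 65536 ≡ 1132 (mod 1789)
2^28 = 2^16 · 2^8 · 2^4 ≡ 1132 · 256 · 16 ≡ 1373 (mod 1789).
So M = 1373. Giulia computes K = M^8 mod 1789.
1373^1 ≡ 1373 (mod 1789)
1373^2 = (1373^1)^2 ≡ 1373^2 = 1885129 ≡ 1312 (mod 1789)
1373^4 = (1373^2)^2 ≡ 1312^2 = 1721344 ≡ 326 (mod 1789)
1373^8 = (1373^4)^2 ≡ 326^2 = 106276 ≡ 725 (mod 1789)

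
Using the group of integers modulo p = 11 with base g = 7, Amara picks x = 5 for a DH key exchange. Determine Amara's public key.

10

Public value = 7^5 (mod 11).
7^1 ≡ 7 (mod 11)
7^2 = (7^1)^2 ≡ 7^2 = 49 ≡ 5 (mod 11)
7^4 = (7^2)^2 ≡ 5^2 = 25 ≡ 3 (mod 11)
7^5 = 7^4 · 7^1 ≡ 3 · 7 ≡ 10 (mod 11).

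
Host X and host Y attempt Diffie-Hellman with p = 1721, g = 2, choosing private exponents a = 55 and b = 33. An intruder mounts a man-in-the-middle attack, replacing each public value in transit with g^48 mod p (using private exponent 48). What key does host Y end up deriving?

Host Y receives an intruder's public value M = 2^48 mod 1721 instead of the honest one.
2^1 ≡ 2 (mod 1721)
2^2 = (2^1)^2 ≡ 2^2 = 4 ≡ 4 (mod 1721)
2^4 = (2^2)^2 ≡ 4^2 = 16 ≡ 16 (mod 1721)
2^8 = (2^4)^2 ≡ 16^2 = 256 ≡ 256 (mod 1721)
2^16 = (2^8)^2 ≡ 256^2 = 65536 ≡ 138 (mod 1721)
2^32 = (2^16)^2 ≡ 138^2 = 19044 ≡ 113 (mod 1721)
2^48 = 2^32 · 2^16 ≡ 113 · 138 ≡ 105 (mod 1721).
So M = 105. Host Y computes K = M^33 mod 1721.
105^1 ≡ 105 (mod 1721)
105^2 = (105^1)^2 ≡ 105^2 = 11025 ≡ 699 (mod 1721)
105^4 = (105^2)^2 ≡ 699^2 = 488601 ≡ 1558 (mod 1721)
105^8 = (105^4)^2 ≡ 1558^2 = 2427364 ≡ 754 (mod 1721)
105^16 = (105^8)^2 ≡ 754^2 = 568516 ≡ 586 (mod 1721)
105^32 = (105^16)^2 ≡ 586^2 = 343396 ≡ 917 (mod 1721)
105^33 = 105^32 · 105^1 ≡ 917 · 105 ≡ 1630 (mod 1721).

1630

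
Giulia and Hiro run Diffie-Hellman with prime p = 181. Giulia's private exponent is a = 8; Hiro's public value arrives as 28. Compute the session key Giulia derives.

Shared key K = 28^8 mod 181.
28^1 ≡ 28 (mod 181)
28^2 = (28^1)^2 ≡ 28^2 = 784 ≡ 60 (mod 181)
28^4 = (28^2)^2 ≡ 60^2 = 3600 ≡ 161 (mod 181)
28^8 = (28^4)^2 ≡ 161^2 = 25921 ≡ 38 (mod 181)

38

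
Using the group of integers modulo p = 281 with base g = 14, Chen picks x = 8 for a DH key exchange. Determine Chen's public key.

Public value = 14^8 mod 281.
14^1 ≡ 14 (mod 281)
14^2 = (14^1)^2 ≡ 14^2 = 196 ≡ 196 (mod 281)
14^4 = (14^2)^2 ≡ 196^2 = 38416 ≡ 200 (mod 281)
14^8 = (14^4)^2 ≡ 200^2 = 40000 ≡ 98 (mod 281)

98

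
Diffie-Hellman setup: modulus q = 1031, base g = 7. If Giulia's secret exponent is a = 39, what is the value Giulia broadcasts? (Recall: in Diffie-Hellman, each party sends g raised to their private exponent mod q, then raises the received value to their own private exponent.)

Public value = 7^{39} \pmod{1031}.
7^1 ≡ 7 (mod 1031)
7^2 = (7^1)^2 ≡ 7^2 = 49 ≡ 49 (mod 1031)
7^4 = (7^2)^2 ≡ 49^2 = 2401 ≡ 339 (mod 1031)
7^8 = (7^4)^2 ≡ 339^2 = 114921 ≡ 480 (mod 1031)
7^16 = (7^8)^2 ≡ 480^2 = 230400 ≡ 487 (mod 1031)
7^32 = (7^16)^2 ≡ 487^2 = 237169 ≡ 39 (mod 1031)
7^39 = 7^32 · 7^4 · 7^2 · 7^1 ≡ 39 · 339 · 49 · 7 ≡ 465 (mod 1031).

465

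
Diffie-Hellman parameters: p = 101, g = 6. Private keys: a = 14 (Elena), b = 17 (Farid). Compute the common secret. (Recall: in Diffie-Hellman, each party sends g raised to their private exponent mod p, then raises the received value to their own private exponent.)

87

Elena sends A = g^a mod p = 6^14 mod 101.
6^1 ≡ 6 (mod 101)
6^2 = (6^1)^2 ≡ 6^2 = 36 ≡ 36 (mod 101)
6^4 = (6^2)^2 ≡ 36^2 = 1296 ≡ 84 (mod 101)
6^8 = (6^4)^2 ≡ 84^2 = 7056 ≡ 87 (mod 101)
6^14 = 6^8 · 6^4 · 6^2 ≡ 87 · 84 · 36 ≡ 84 (mod 101).
So A = 84. Farid then computes K = A^b mod p = 84^17 mod 101.
84^1 ≡ 84 (mod 101)
84^2 = (84^1)^2 ≡ 84^2 = 7056 ≡ 87 (mod 101)
84^4 = (84^2)^2 ≡ 87^2 = 7569 ≡ 95 (mod 101)
84^8 = (84^4)^2 ≡ 95^2 = 9025 ≡ 36 (mod 101)
84^16 = (84^8)^2 ≡ 36^2 = 1296 ≡ 84 (mod 101)
84^17 = 84^16 · 84^1 ≡ 84 · 84 ≡ 87 (mod 101).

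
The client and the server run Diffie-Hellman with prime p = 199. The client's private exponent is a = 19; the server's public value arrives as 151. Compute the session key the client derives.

57

Shared key K = 151^19 mod 199.
151^1 ≡ 151 (mod 199)
151^2 = (151^1)^2 ≡ 151^2 = 22801 ≡ 115 (mod 199)
151^4 = (151^2)^2 ≡ 115^2 = 13225 ≡ 91 (mod 199)
151^8 = (151^4)^2 ≡ 91^2 = 8281 ≡ 122 (mod 199)
151^16 = (151^8)^2 ≡ 122^2 = 14884 ≡ 158 (mod 199)
151^19 = 151^16 · 151^2 · 151^1 ≡ 158 · 115 · 151 ≡ 57 (mod 199).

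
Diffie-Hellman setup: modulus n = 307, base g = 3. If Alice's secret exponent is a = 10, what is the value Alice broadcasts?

105

Public value = 3^10 mod 307.
3^1 ≡ 3 (mod 307)
3^2 = (3^1)^2 ≡ 3^2 = 9 ≡ 9 (mod 307)
3^4 = (3^2)^2 ≡ 9^2 = 81 ≡ 81 (mod 307)
3^8 = (3^4)^2 ≡ 81^2 = 6561 ≡ 114 (mod 307)
3^10 = 3^8 · 3^2 ≡ 114 · 9 ≡ 105 (mod 307).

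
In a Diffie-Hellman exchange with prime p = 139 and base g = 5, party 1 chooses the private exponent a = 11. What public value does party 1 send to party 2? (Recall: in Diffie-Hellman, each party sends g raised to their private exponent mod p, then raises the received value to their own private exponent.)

66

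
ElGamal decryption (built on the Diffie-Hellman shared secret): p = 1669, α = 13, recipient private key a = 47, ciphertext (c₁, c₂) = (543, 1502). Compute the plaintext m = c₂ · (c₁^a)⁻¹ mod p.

1161

Shared mask s = c₁^a mod p = 543^47 mod 1669.
543^1 ≡ 543 (mod 1669)
543^2 = (543^1)^2 ≡ 543^2 = 294849 ≡ 1105 (mod 1669)
543^4 = (543^2)^2 ≡ 1105^2 = 1221025 ≡ 986 (mod 1669)
543^8 = (543^4)^2 ≡ 986^2 = 972196 ≡ 838 (mod 1669)
543^16 = (543^8)^2 ≡ 838^2 = 702244 ≡ 1264 (mod 1669)
543^32 = (543^16)^2 ≡ 1264^2 = 1597696 ≡ 463 (mod 1669)
543^47 = 543^32 · 543^8 · 543^4 · 543^2 · 543^1 ≡ 463 · 838 · 986 · 1105 · 543 ≡ 503 (mod 1669).
So s = 503; s⁻¹ ≡ 73 (mod 1669).
m = c₂ · s⁻¹ mod 1669 = 1502 · 73 mod 1669 = 1161.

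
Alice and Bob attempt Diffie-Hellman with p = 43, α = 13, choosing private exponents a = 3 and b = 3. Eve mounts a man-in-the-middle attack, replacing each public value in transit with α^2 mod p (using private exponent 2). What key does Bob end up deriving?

16

Bob receives Eve's public value M = 13^2 mod 43 instead of the honest one.
13^1 ≡ 13 (mod 43)
13^2 = (13^1)^2 ≡ 13^2 = 169 ≡ 40 (mod 43)
So M = 40. Bob computes K = M^3 mod 43.
40^1 ≡ 40 (mod 43)
40^2 = (40^1)^2 ≡ 40^2 = 1600 ≡ 9 (mod 43)
40^3 = 40^2 · 40^1 ≡ 9 · 40 ≡ 16 (mod 43).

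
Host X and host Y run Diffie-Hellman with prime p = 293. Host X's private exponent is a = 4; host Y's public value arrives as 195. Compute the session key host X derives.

123

Shared key K = 195^4 mod 293.
195^1 ≡ 195 (mod 293)
195^2 = (195^1)^2 ≡ 195^2 = 38025 ≡ 228 (mod 293)
195^4 = (195^2)^2 ≡ 228^2 = 51984 ≡ 123 (mod 293)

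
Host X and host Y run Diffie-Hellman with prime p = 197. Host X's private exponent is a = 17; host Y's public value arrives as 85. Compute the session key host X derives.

Shared key K = 85^17 mod 197.
85^1 ≡ 85 (mod 197)
85^2 = (85^1)^2 ≡ 85^2 = 7225 ≡ 133 (mod 197)
85^4 = (85^2)^2 ≡ 133^2 = 17689 ≡ 156 (mod 197)
85^8 = (85^4)^2 ≡ 156^2 = 24336 ≡ 105 (mod 197)
85^16 = (85^8)^2 ≡ 105^2 = 11025 ≡ 190 (mod 197)
85^17 = 85^16 · 85^1 ≡ 190 · 85 ≡ 193 (mod 197).

193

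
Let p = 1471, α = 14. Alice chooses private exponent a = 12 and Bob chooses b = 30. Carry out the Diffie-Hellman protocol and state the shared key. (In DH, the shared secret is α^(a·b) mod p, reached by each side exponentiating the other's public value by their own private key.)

806

Alice sends A = α^a mod p = 14^12 mod 1471.
14^1 ≡ 14 (mod 1471)
14^2 = (14^1)^2 ≡ 14^2 = 196 ≡ 196 (mod 1471)
14^4 = (14^2)^2 ≡ 196^2 = 38416 ≡ 170 (mod 1471)
14^8 = (14^4)^2 ≡ 170^2 = 28900 ≡ 951 (mod 1471)
14^12 = 14^8 · 14^4 ≡ 951 · 170 ≡ 1331 (mod 1471).
So A = 1331. Bob then computes K = A^b mod p = 1331^30 mod 1471.
1331^1 ≡ 1331 (mod 1471)
1331^2 = (1331^1)^2 ≡ 1331^2 = 1771561 ≡ 477 (mod 1471)
1331^4 = (1331^2)^2 ≡ 477^2 = 227529 ≡ 995 (mod 1471)
1331^8 = (1331^4)^2 ≡ 995^2 = 990025 ≡ 42 (mod 1471)
1331^16 = (1331^8)^2 ≡ 42^2 = 1764 ≡ 293 (mod 1471)
1331^30 = 1331^16 · 1331^8 · 1331^4 · 1331^2 ≡ 293 · 42 · 995 · 477 ≡ 806 (mod 1471).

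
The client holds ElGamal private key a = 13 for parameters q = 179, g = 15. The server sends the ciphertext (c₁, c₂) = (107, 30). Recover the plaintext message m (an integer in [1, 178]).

Shared mask s = c₁^a mod q = 107^13 mod 179.
107^1 ≡ 107 (mod 179)
107^2 = (107^1)^2 ≡ 107^2 = 11449 ≡ 172 (mod 179)
107^4 = (107^2)^2 ≡ 172^2 = 29584 ≡ 49 (mod 179)
107^8 = (107^4)^2 ≡ 49^2 = 2401 ≡ 74 (mod 179)
107^13 = 107^8 · 107^4 · 107^1 ≡ 74 · 49 · 107 ≡ 89 (mod 179).
So s = 89; s⁻¹ ≡ 177 (mod 179).
m = c₂ · s⁻¹ mod 179 = 30 · 177 mod 179 = 119.

119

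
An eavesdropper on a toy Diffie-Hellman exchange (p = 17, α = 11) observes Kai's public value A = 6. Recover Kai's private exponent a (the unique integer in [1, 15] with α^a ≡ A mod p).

9

Try successive powers of 11 modulo 17:
11^1 ≡ 11
11^2 ≡ 2
11^3 ≡ 5
11^4 ≡ 4
11^5 ≡ 10
11^6 ≡ 8
11^7 ≡ 3
11^8 ≡ 16
11^9 ≡ 6
Found: a = 9.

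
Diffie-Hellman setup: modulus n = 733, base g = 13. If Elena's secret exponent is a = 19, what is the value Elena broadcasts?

Public value = 13^19 mod 733.
13^1 ≡ 13 (mod 733)
13^2 = (13^1)^2 ≡ 13^2 = 169 ≡ 169 (mod 733)
13^4 = (13^2)^2 ≡ 169^2 = 28561 ≡ 707 (mod 733)
13^8 = (13^4)^2 ≡ 707^2 = 499849 ≡ 676 (mod 733)
13^16 = (13^8)^2 ≡ 676^2 = 456976 ≡ 317 (mod 733)
13^19 = 13^16 · 13^2 · 13^1 ≡ 317 · 169 · 13 ≡ 99 (mod 733).

99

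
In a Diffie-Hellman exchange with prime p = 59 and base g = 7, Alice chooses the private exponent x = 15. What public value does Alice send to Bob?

Public value = 7^{15} \pmod{59}.
7^1 ≡ 7 (mod 59)
7^2 = (7^1)^2 ≡ 7^2 = 49 ≡ 49 (mod 59)
7^4 = (7^2)^2 ≡ 49^2 = 2401 ≡ 41 (mod 59)
7^8 = (7^4)^2 ≡ 41^2 = 1681 ≡ 29 (mod 59)
7^15 = 7^8 · 7^4 · 7^2 · 7^1 ≡ 29 · 41 · 49 · 7 ≡ 19 (mod 59).

19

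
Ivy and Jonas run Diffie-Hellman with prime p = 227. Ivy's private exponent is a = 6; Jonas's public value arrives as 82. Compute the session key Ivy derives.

Shared key K = 82^6 mod 227.
82^1 ≡ 82 (mod 227)
82^2 = (82^1)^2 ≡ 82^2 = 6724 ≡ 141 (mod 227)
82^4 = (82^2)^2 ≡ 141^2 = 19881 ≡ 132 (mod 227)
82^6 = 82^4 · 82^2 ≡ 132 · 141 ≡ 225 (mod 227).

225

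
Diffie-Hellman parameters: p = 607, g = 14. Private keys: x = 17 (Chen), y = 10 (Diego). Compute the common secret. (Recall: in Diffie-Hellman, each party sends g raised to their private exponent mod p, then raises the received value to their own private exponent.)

Chen sends A = g^x mod p = 14^17 mod 607.
14^1 ≡ 14 (mod 607)
14^2 = (14^1)^2 ≡ 14^2 = 196 ≡ 196 (mod 607)
14^4 = (14^2)^2 ≡ 196^2 = 38416 ≡ 175 (mod 607)
14^8 = (14^4)^2 ≡ 175^2 = 30625 ≡ 275 (mod 607)
14^16 = (14^8)^2 ≡ 275^2 = 75625 ≡ 357 (mod 607)
14^17 = 14^16 · 14^1 ≡ 357 · 14 ≡ 142 (mod 607).
So A = 142. Diego then computes K = A^y mod p = 142^10 mod 607.
142^1 ≡ 142 (mod 607)
142^2 = (142^1)^2 ≡ 142^2 = 20164 ≡ 133 (mod 607)
142^4 = (142^2)^2 ≡ 133^2 = 17689 ≡ 86 (mod 607)
142^8 = (142^4)^2 ≡ 86^2 = 7396 ≡ 112 (mod 607)
142^10 = 142^8 · 142^2 ≡ 112 · 133 ≡ 328 (mod 607).

328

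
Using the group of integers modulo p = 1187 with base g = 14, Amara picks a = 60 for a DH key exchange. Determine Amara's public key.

Public value = 14^60 mod 1187.
14^1 ≡ 14 (mod 1187)
14^2 = (14^1)^2 ≡ 14^2 = 196 ≡ 196 (mod 1187)
14^4 = (14^2)^2 ≡ 196^2 = 38416 ≡ 432 (mod 1187)
14^8 = (14^4)^2 ≡ 432^2 = 186624 ≡ 265 (mod 1187)
14^16 = (14^8)^2 ≡ 265^2 = 70225 ≡ 192 (mod 1187)
14^32 = (14^16)^2 ≡ 192^2 = 36864 ≡ 67 (mod 1187)
14^60 = 14^32 · 14^16 · 14^8 · 14^4 ≡ 67 · 192 · 265 · 432 ≡ 178 (mod 1187).

178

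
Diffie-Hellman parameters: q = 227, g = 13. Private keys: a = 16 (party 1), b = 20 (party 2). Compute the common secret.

Party 1 sends A = g^a mod q = 13^16 mod 227.
13^1 ≡ 13 (mod 227)
13^2 = (13^1)^2 ≡ 13^2 = 169 ≡ 169 (mod 227)
13^4 = (13^2)^2 ≡ 169^2 = 28561 ≡ 186 (mod 227)
13^8 = (13^4)^2 ≡ 186^2 = 34596 ≡ 92 (mod 227)
13^16 = (13^8)^2 ≡ 92^2 = 8464 ≡ 65 (mod 227)
So A = 65. Party 2 then computes K = A^b mod q = 65^20 mod 227.
65^1 ≡ 65 (mod 227)
65^2 = (65^1)^2 ≡ 65^2 = 4225 ≡ 139 (mod 227)
65^4 = (65^2)^2 ≡ 139^2 = 19321 ≡ 26 (mod 227)
65^8 = (65^4)^2 ≡ 26^2 = 676 ≡ 222 (mod 227)
65^16 = (65^8)^2 ≡ 222^2 = 49284 ≡ 25 (mod 227)
65^20 = 65^16 · 65^4 ≡ 25 · 26 ≡ 196 (mod 227).

196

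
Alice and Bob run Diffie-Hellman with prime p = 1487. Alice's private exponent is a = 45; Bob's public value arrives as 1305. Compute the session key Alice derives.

Shared key K = 1305^45 mod 1487.
1305^1 ≡ 1305 (mod 1487)
1305^2 = (1305^1)^2 ≡ 1305^2 = 1703025 ≡ 410 (mod 1487)
1305^4 = (1305^2)^2 ≡ 410^2 = 168100 ≡ 69 (mod 1487)
1305^8 = (1305^4)^2 ≡ 69^2 = 4761 ≡ 300 (mod 1487)
1305^16 = (1305^8)^2 ≡ 300^2 = 90000 ≡ 780 (mod 1487)
1305^32 = (1305^16)^2 ≡ 780^2 = 608400 ≡ 217 (mod 1487)
1305^45 = 1305^32 · 1305^8 · 1305^4 · 1305^1 ≡ 217 · 300 · 69 · 1305 ≡ 34 (mod 1487).

34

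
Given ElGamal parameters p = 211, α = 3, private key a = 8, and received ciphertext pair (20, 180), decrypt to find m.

Shared mask s = c₁^a mod p = 20^8 mod 211.
20^1 ≡ 20 (mod 211)
20^2 = (20^1)^2 ≡ 20^2 = 400 ≡ 189 (mod 211)
20^4 = (20^2)^2 ≡ 189^2 = 35721 ≡ 62 (mod 211)
20^8 = (20^4)^2 ≡ 62^2 = 3844 ≡ 46 (mod 211)
So s = 46; s⁻¹ ≡ 78 (mod 211).
m = c₂ · s⁻¹ mod 211 = 180 · 78 mod 211 = 114.

114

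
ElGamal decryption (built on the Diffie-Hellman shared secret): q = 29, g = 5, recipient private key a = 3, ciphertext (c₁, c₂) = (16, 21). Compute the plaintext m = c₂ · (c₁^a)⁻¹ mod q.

Shared mask s = c₁^a mod q = 16^3 mod 29.
16^1 ≡ 16 (mod 29)
16^2 = (16^1)^2 ≡ 16^2 = 256 ≡ 24 (mod 29)
16^3 = 16^2 · 16^1 ≡ 24 · 16 ≡ 7 (mod 29).
So s = 7; s⁻¹ ≡ 25 (mod 29).
m = c₂ · s⁻¹ mod 29 = 21 · 25 mod 29 = 3.

3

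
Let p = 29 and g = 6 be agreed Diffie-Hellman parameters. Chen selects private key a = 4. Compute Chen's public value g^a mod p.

20

Public value = 6^4 mod 29.
6^1 ≡ 6 (mod 29)
6^2 = (6^1)^2 ≡ 6^2 = 36 ≡ 7 (mod 29)
6^4 = (6^2)^2 ≡ 7^2 = 49 ≡ 20 (mod 29)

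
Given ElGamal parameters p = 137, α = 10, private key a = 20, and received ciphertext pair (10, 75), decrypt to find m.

62

Shared mask s = c₁^a mod p = 10^20 mod 137.
10^1 ≡ 10 (mod 137)
10^2 = (10^1)^2 ≡ 10^2 = 100 ≡ 100 (mod 137)
10^4 = (10^2)^2 ≡ 100^2 = 10000 ≡ 136 (mod 137)
10^8 = (10^4)^2 ≡ 136^2 = 18496 ≡ 1 (mod 137)
10^16 = (10^8)^2 ≡ 1^2 = 1 ≡ 1 (mod 137)
10^20 = 10^16 · 10^4 ≡ 1 · 136 ≡ 136 (mod 137).
So s = 136; s⁻¹ ≡ 136 (mod 137).
m = c₂ · s⁻¹ mod 137 = 75 · 136 mod 137 = 62.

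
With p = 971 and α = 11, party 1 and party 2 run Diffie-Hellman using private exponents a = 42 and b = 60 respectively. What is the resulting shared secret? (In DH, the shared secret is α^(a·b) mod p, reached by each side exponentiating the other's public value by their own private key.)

Party 1 sends A = α^a mod p = 11^42 mod 971.
11^1 ≡ 11 (mod 971)
11^2 = (11^1)^2 ≡ 11^2 = 121 ≡ 121 (mod 971)
11^4 = (11^2)^2 ≡ 121^2 = 14641 ≡ 76 (mod 971)
11^8 = (11^4)^2 ≡ 76^2 = 5776 ≡ 921 (mod 971)
11^16 = (11^8)^2 ≡ 921^2 = 848241 ≡ 558 (mod 971)
11^32 = (11^16)^2 ≡ 558^2 = 311364 ≡ 644 (mod 971)
11^42 = 11^32 · 11^8 · 11^2 ≡ 644 · 921 · 121 ≡ 423 (mod 971).
So A = 423. Party 2 then computes K = A^b mod p = 423^60 mod 971.
423^1 ≡ 423 (mod 971)
423^2 = (423^1)^2 ≡ 423^2 = 178929 ≡ 265 (mod 971)
423^4 = (423^2)^2 ≡ 265^2 = 70225 ≡ 313 (mod 971)
423^8 = (423^4)^2 ≡ 313^2 = 97969 ≡ 869 (mod 971)
423^16 = (423^8)^2 ≡ 869^2 = 755161 ≡ 694 (mod 971)
423^32 = (423^16)^2 ≡ 694^2 = 481636 ≡ 20 (mod 971)
423^60 = 423^32 · 423^16 · 423^8 · 423^4 ≡ 20 · 694 · 869 · 313 ≡ 448 (mod 971).

448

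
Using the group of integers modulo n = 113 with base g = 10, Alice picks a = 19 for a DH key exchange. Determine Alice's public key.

Public value = 10^19 mod 113.
10^1 ≡ 10 (mod 113)
10^2 = (10^1)^2 ≡ 10^2 = 100 ≡ 100 (mod 113)
10^4 = (10^2)^2 ≡ 100^2 = 10000 ≡ 56 (mod 113)
10^8 = (10^4)^2 ≡ 56^2 = 3136 ≡ 85 (mod 113)
10^16 = (10^8)^2 ≡ 85^2 = 7225 ≡ 106 (mod 113)
10^19 = 10^16 · 10^2 · 10^1 ≡ 106 · 100 · 10 ≡ 6 (mod 113).

6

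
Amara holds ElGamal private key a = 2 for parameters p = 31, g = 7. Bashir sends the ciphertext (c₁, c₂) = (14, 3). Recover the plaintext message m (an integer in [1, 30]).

Shared mask s = c₁^a mod p = 14^2 mod 31.
14^1 ≡ 14 (mod 31)
14^2 = (14^1)^2 ≡ 14^2 = 196 ≡ 10 (mod 31)
So s = 10; s⁻¹ ≡ 28 (mod 31).
m = c₂ · s⁻¹ mod 31 = 3 · 28 mod 31 = 22.

22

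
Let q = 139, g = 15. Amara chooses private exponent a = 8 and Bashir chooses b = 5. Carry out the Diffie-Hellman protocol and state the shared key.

127

Bashir sends B = g^b mod q = 15^5 mod 139.
15^1 ≡ 15 (mod 139)
15^2 = (15^1)^2 ≡ 15^2 = 225 ≡ 86 (mod 139)
15^4 = (15^2)^2 ≡ 86^2 = 7396 ≡ 29 (mod 139)
15^5 = 15^4 · 15^1 ≡ 29 · 15 ≡ 18 (mod 139).
So B = 18. Amara then computes K = B^a mod q = 18^8 mod 139.
18^1 ≡ 18 (mod 139)
18^2 = (18^1)^2 ≡ 18^2 = 324 ≡ 46 (mod 139)
18^4 = (18^2)^2 ≡ 46^2 = 2116 ≡ 31 (mod 139)
18^8 = (18^4)^2 ≡ 31^2 = 961 ≡ 127 (mod 139)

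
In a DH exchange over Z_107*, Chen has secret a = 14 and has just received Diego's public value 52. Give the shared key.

30

Shared key K = 52^14 mod 107.
52^1 ≡ 52 (mod 107)
52^2 = (52^1)^2 ≡ 52^2 = 2704 ≡ 29 (mod 107)
52^4 = (52^2)^2 ≡ 29^2 = 841 ≡ 92 (mod 107)
52^8 = (52^4)^2 ≡ 92^2 = 8464 ≡ 11 (mod 107)
52^14 = 52^8 · 52^4 · 52^2 ≡ 11 · 92 · 29 ≡ 30 (mod 107).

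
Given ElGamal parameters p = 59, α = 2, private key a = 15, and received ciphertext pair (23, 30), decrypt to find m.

5

Shared mask s = c₁^a mod p = 23^15 mod 59.
23^1 ≡ 23 (mod 59)
23^2 = (23^1)^2 ≡ 23^2 = 529 ≡ 57 (mod 59)
23^4 = (23^2)^2 ≡ 57^2 = 3249 ≡ 4 (mod 59)
23^8 = (23^4)^2 ≡ 4^2 = 16 ≡ 16 (mod 59)
23^15 = 23^8 · 23^4 · 23^2 · 23^1 ≡ 16 · 4 · 57 · 23 ≡ 6 (mod 59).
So s = 6; s⁻¹ ≡ 10 (mod 59).
m = c₂ · s⁻¹ mod 59 = 30 · 10 mod 59 = 5.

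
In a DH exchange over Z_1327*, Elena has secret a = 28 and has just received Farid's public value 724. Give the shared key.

455

Shared key K = 724^28 mod 1327.
724^1 ≡ 724 (mod 1327)
724^2 = (724^1)^2 ≡ 724^2 = 524176 ≡ 11 (mod 1327)
724^4 = (724^2)^2 ≡ 11^2 = 121 ≡ 121 (mod 1327)
724^8 = (724^4)^2 ≡ 121^2 = 14641 ≡ 44 (mod 1327)
724^16 = (724^8)^2 ≡ 44^2 = 1936 ≡ 609 (mod 1327)
724^28 = 724^16 · 724^8 · 724^4 ≡ 609 · 44 · 121 ≡ 455 (mod 1327).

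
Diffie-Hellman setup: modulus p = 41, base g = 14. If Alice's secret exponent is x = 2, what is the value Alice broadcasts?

32

Public value = 14^2 mod 41.
14^1 ≡ 14 (mod 41)
14^2 = (14^1)^2 ≡ 14^2 = 196 ≡ 32 (mod 41)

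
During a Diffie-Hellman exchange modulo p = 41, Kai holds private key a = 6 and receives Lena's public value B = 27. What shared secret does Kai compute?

9

Shared key K = 27^6 mod 41.
27^1 ≡ 27 (mod 41)
27^2 = (27^1)^2 ≡ 27^2 = 729 ≡ 32 (mod 41)
27^4 = (27^2)^2 ≡ 32^2 = 1024 ≡ 40 (mod 41)
27^6 = 27^4 · 27^2 ≡ 40 · 32 ≡ 9 (mod 41).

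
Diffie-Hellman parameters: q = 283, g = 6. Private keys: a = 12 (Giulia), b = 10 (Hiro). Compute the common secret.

Giulia sends A = g^a mod q = 6^12 mod 283.
6^1 ≡ 6 (mod 283)
6^2 = (6^1)^2 ≡ 6^2 = 36 ≡ 36 (mod 283)
6^4 = (6^2)^2 ≡ 36^2 = 1296 ≡ 164 (mod 283)
6^8 = (6^4)^2 ≡ 164^2 = 26896 ≡ 11 (mod 283)
6^12 = 6^8 · 6^4 ≡ 11 · 164 ≡ 106 (mod 283).
So A = 106. Hiro then computes K = A^b mod q = 106^10 mod 283.
106^1 ≡ 106 (mod 283)
106^2 = (106^1)^2 ≡ 106^2 = 11236 ≡ 199 (mod 283)
106^4 = (106^2)^2 ≡ 199^2 = 39601 ≡ 264 (mod 283)
106^8 = (106^4)^2 ≡ 264^2 = 69696 ≡ 78 (mod 283)
106^10 = 106^8 · 106^2 ≡ 78 · 199 ≡ 240 (mod 283).

240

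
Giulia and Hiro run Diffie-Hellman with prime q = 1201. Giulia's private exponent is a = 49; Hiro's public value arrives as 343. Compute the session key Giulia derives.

343

Shared key K = 343^49 mod 1201.
343^1 ≡ 343 (mod 1201)
343^2 = (343^1)^2 ≡ 343^2 = 117649 ≡ 1152 (mod 1201)
343^4 = (343^2)^2 ≡ 1152^2 = 1327104 ≡ 1200 (mod 1201)
343^8 = (343^4)^2 ≡ 1200^2 = 1440000 ≡ 1 (mod 1201)
343^16 = (343^8)^2 ≡ 1^2 = 1 ≡ 1 (mod 1201)
343^32 = (343^16)^2 ≡ 1^2 = 1 ≡ 1 (mod 1201)
343^49 = 343^32 · 343^16 · 343^1 ≡ 1 · 1 · 343 ≡ 343 (mod 1201).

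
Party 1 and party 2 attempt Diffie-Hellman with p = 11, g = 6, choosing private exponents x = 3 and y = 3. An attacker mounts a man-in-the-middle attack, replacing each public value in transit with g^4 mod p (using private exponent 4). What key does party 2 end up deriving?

Party 2 receives an attacker's public value M = 6^4 mod 11 instead of the honest one.
6^1 ≡ 6 (mod 11)
6^2 = (6^1)^2 ≡ 6^2 = 36 ≡ 3 (mod 11)
6^4 = (6^2)^2 ≡ 3^2 = 9 ≡ 9 (mod 11)
So M = 9. Party 2 computes K = M^3 mod 11.
9^1 ≡ 9 (mod 11)
9^2 = (9^1)^2 ≡ 9^2 = 81 ≡ 4 (mod 11)
9^3 = 9^2 · 9^1 ≡ 4 · 9 ≡ 3 (mod 11).

3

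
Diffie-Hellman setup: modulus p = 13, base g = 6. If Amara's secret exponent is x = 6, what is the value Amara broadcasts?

Public value = 6^6 (mod 13).
6^1 ≡ 6 (mod 13)
6^2 = (6^1)^2 ≡ 6^2 = 36 ≡ 10 (mod 13)
6^4 = (6^2)^2 ≡ 10^2 = 100 ≡ 9 (mod 13)
6^6 = 6^4 · 6^2 ≡ 9 · 10 ≡ 12 (mod 13).

12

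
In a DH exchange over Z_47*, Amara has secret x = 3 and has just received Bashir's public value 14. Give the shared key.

18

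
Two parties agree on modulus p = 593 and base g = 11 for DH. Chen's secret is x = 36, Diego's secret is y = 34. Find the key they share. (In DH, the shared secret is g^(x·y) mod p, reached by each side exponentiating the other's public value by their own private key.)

531

Diego sends B = g^y mod p = 11^34 mod 593.
11^1 ≡ 11 (mod 593)
11^2 = (11^1)^2 ≡ 11^2 = 121 ≡ 121 (mod 593)
11^4 = (11^2)^2 ≡ 121^2 = 14641 ≡ 409 (mod 593)
11^8 = (11^4)^2 ≡ 409^2 = 167281 ≡ 55 (mod 593)
11^16 = (11^8)^2 ≡ 55^2 = 3025 ≡ 60 (mod 593)
11^32 = (11^16)^2 ≡ 60^2 = 3600 ≡ 42 (mod 593)
11^34 = 11^32 · 11^2 ≡ 42 · 121 ≡ 338 (mod 593).
So B = 338. Chen then computes K = B^x mod p = 338^36 mod 593.
338^1 ≡ 338 (mod 593)
338^2 = (338^1)^2 ≡ 338^2 = 114244 ≡ 388 (mod 593)
338^4 = (338^2)^2 ≡ 388^2 = 150544 ≡ 515 (mod 593)
338^8 = (338^4)^2 ≡ 515^2 = 265225 ≡ 154 (mod 593)
338^16 = (338^8)^2 ≡ 154^2 = 23716 ≡ 589 (mod 593)
338^32 = (338^16)^2 ≡ 589^2 = 346921 ≡ 16 (mod 593)
338^36 = 338^32 · 338^4 ≡ 16 · 515 ≡ 531 (mod 593).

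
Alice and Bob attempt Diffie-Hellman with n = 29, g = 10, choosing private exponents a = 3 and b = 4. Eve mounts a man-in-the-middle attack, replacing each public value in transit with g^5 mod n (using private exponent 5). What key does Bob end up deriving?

7

Bob receives Eve's public value M = 10^5 mod 29 instead of the honest one.
10^1 ≡ 10 (mod 29)
10^2 = (10^1)^2 ≡ 10^2 = 100 ≡ 13 (mod 29)
10^4 = (10^2)^2 ≡ 13^2 = 169 ≡ 24 (mod 29)
10^5 = 10^4 · 10^1 ≡ 24 · 10 ≡ 8 (mod 29).
So M = 8. Bob computes K = M^4 mod 29.
8^1 ≡ 8 (mod 29)
8^2 = (8^1)^2 ≡ 8^2 = 64 ≡ 6 (mod 29)
8^4 = (8^2)^2 ≡ 6^2 = 36 ≡ 7 (mod 29)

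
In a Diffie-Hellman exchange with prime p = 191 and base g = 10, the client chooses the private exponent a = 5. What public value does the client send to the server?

107

Public value = 10^5 (mod 191).
10^1 ≡ 10 (mod 191)
10^2 = (10^1)^2 ≡ 10^2 = 100 ≡ 100 (mod 191)
10^4 = (10^2)^2 ≡ 100^2 = 10000 ≡ 68 (mod 191)
10^5 = 10^4 · 10^1 ≡ 68 · 10 ≡ 107 (mod 191).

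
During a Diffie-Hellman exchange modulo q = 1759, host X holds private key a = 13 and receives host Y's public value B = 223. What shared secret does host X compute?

1568

Shared key K = 223^13 mod 1759.
223^1 ≡ 223 (mod 1759)
223^2 = (223^1)^2 ≡ 223^2 = 49729 ≡ 477 (mod 1759)
223^4 = (223^2)^2 ≡ 477^2 = 227529 ≡ 618 (mod 1759)
223^8 = (223^4)^2 ≡ 618^2 = 381924 ≡ 221 (mod 1759)
223^13 = 223^8 · 223^4 · 223^1 ≡ 221 · 618 · 223 ≡ 1568 (mod 1759).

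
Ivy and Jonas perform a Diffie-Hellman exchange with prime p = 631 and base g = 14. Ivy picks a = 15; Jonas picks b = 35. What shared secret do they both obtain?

44

Jonas sends B = g^b mod p = 14^35 mod 631.
14^1 ≡ 14 (mod 631)
14^2 = (14^1)^2 ≡ 14^2 = 196 ≡ 196 (mod 631)
14^4 = (14^2)^2 ≡ 196^2 = 38416 ≡ 556 (mod 631)
14^8 = (14^4)^2 ≡ 556^2 = 309136 ≡ 577 (mod 631)
14^16 = (14^8)^2 ≡ 577^2 = 332929 ≡ 392 (mod 631)
14^32 = (14^16)^2 ≡ 392^2 = 153664 ≡ 331 (mod 631)
14^35 = 14^32 · 14^2 · 14^1 ≡ 331 · 196 · 14 ≡ 255 (mod 631).
So B = 255. Ivy then computes K = B^a mod p = 255^15 mod 631.
255^1 ≡ 255 (mod 631)
255^2 = (255^1)^2 ≡ 255^2 = 65025 ≡ 32 (mod 631)
255^4 = (255^2)^2 ≡ 32^2 = 1024 ≡ 393 (mod 631)
255^8 = (255^4)^2 ≡ 393^2 = 154449 ≡ 485 (mod 631)
255^15 = 255^8 · 255^4 · 255^2 · 255^1 ≡ 485 · 393 · 32 · 255 ≡ 44 (mod 631).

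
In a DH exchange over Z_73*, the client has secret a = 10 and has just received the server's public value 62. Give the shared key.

Shared key K = 62^10 mod 73.
62^1 ≡ 62 (mod 73)
62^2 = (62^1)^2 ≡ 62^2 = 3844 ≡ 48 (mod 73)
62^4 = (62^2)^2 ≡ 48^2 = 2304 ≡ 41 (mod 73)
62^8 = (62^4)^2 ≡ 41^2 = 1681 ≡ 2 (mod 73)
62^10 = 62^8 · 62^2 ≡ 2 · 48 ≡ 23 (mod 73).

23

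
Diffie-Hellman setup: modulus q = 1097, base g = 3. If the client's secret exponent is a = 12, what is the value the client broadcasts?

493

Public value = 3^12 (mod 1097).
3^1 ≡ 3 (mod 1097)
3^2 = (3^1)^2 ≡ 3^2 = 9 ≡ 9 (mod 1097)
3^4 = (3^2)^2 ≡ 9^2 = 81 ≡ 81 (mod 1097)
3^8 = (3^4)^2 ≡ 81^2 = 6561 ≡ 1076 (mod 1097)
3^12 = 3^8 · 3^4 ≡ 1076 · 81 ≡ 493 (mod 1097).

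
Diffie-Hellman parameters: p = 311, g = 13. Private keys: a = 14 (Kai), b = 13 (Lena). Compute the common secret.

250

Lena sends B = g^b mod p = 13^13 mod 311.
13^1 ≡ 13 (mod 311)
13^2 = (13^1)^2 ≡ 13^2 = 169 ≡ 169 (mod 311)
13^4 = (13^2)^2 ≡ 169^2 = 28561 ≡ 260 (mod 311)
13^8 = (13^4)^2 ≡ 260^2 = 67600 ≡ 113 (mod 311)
13^13 = 13^8 · 13^4 · 13^1 ≡ 113 · 260 · 13 ≡ 32 (mod 311).
So B = 32. Kai then computes K = B^a mod p = 32^14 mod 311.
32^1 ≡ 32 (mod 311)
32^2 = (32^1)^2 ≡ 32^2 = 1024 ≡ 91 (mod 311)
32^4 = (32^2)^2 ≡ 91^2 = 8281 ≡ 195 (mod 311)
32^8 = (32^4)^2 ≡ 195^2 = 38025 ≡ 83 (mod 311)
32^14 = 32^8 · 32^4 · 32^2 ≡ 83 · 195 · 91 ≡ 250 (mod 311).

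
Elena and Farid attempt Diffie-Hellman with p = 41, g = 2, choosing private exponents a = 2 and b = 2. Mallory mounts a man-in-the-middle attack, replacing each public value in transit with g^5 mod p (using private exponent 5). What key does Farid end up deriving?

Farid receives Mallory's public value M = 2^5 mod 41 instead of the honest one.
2^1 ≡ 2 (mod 41)
2^2 = (2^1)^2 ≡ 2^2 = 4 ≡ 4 (mod 41)
2^4 = (2^2)^2 ≡ 4^2 = 16 ≡ 16 (mod 41)
2^5 = 2^4 · 2^1 ≡ 16 · 2 ≡ 32 (mod 41).
So M = 32. Farid computes K = M^2 mod 41.
32^1 ≡ 32 (mod 41)
32^2 = (32^1)^2 ≡ 32^2 = 1024 ≡ 40 (mod 41)

40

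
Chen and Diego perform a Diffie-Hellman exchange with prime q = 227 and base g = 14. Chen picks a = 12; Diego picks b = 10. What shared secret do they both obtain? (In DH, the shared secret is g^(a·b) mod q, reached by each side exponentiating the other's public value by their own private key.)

75

Chen sends A = g^a mod q = 14^12 mod 227.
14^1 ≡ 14 (mod 227)
14^2 = (14^1)^2 ≡ 14^2 = 196 ≡ 196 (mod 227)
14^4 = (14^2)^2 ≡ 196^2 = 38416 ≡ 53 (mod 227)
14^8 = (14^4)^2 ≡ 53^2 = 2809 ≡ 85 (mod 227)
14^12 = 14^8 · 14^4 ≡ 85 · 53 ≡ 192 (mod 227).
So A = 192. Diego then computes K = A^b mod q = 192^10 mod 227.
192^1 ≡ 192 (mod 227)
192^2 = (192^1)^2 ≡ 192^2 = 36864 ≡ 90 (mod 227)
192^4 = (192^2)^2 ≡ 90^2 = 8100 ≡ 155 (mod 227)
192^8 = (192^4)^2 ≡ 155^2 = 24025 ≡ 190 (mod 227)
192^10 = 192^8 · 192^2 ≡ 190 · 90 ≡ 75 (mod 227).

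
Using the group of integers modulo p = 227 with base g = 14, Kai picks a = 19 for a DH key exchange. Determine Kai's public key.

Public value = 14^19 mod 227.
14^1 ≡ 14 (mod 227)
14^2 = (14^1)^2 ≡ 14^2 = 196 ≡ 196 (mod 227)
14^4 = (14^2)^2 ≡ 196^2 = 38416 ≡ 53 (mod 227)
14^8 = (14^4)^2 ≡ 53^2 = 2809 ≡ 85 (mod 227)
14^16 = (14^8)^2 ≡ 85^2 = 7225 ≡ 188 (mod 227)
14^19 = 14^16 · 14^2 · 14^1 ≡ 188 · 196 · 14 ≡ 128 (mod 227).

128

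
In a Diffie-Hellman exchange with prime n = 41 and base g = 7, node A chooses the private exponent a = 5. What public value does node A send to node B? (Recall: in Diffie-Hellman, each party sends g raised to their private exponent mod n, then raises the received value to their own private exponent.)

38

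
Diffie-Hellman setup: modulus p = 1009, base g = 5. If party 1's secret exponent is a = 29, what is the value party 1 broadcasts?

333

Public value = 5^29 mod 1009.
5^1 ≡ 5 (mod 1009)
5^2 = (5^1)^2 ≡ 5^2 = 25 ≡ 25 (mod 1009)
5^4 = (5^2)^2 ≡ 25^2 = 625 ≡ 625 (mod 1009)
5^8 = (5^4)^2 ≡ 625^2 = 390625 ≡ 142 (mod 1009)
5^16 = (5^8)^2 ≡ 142^2 = 20164 ≡ 993 (mod 1009)
5^29 = 5^16 · 5^8 · 5^4 · 5^1 ≡ 993 · 142 · 625 · 5 ≡ 333 (mod 1009).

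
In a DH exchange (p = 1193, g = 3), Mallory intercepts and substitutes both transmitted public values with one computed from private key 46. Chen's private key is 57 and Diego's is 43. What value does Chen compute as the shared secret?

Chen receives Mallory's public value M = 3^46 mod 1193 instead of the honest one.
3^1 ≡ 3 (mod 1193)
3^2 = (3^1)^2 ≡ 3^2 = 9 ≡ 9 (mod 1193)
3^4 = (3^2)^2 ≡ 9^2 = 81 ≡ 81 (mod 1193)
3^8 = (3^4)^2 ≡ 81^2 = 6561 ≡ 596 (mod 1193)
3^16 = (3^8)^2 ≡ 596^2 = 355216 ≡ 895 (mod 1193)
3^32 = (3^16)^2 ≡ 895^2 = 801025 ≡ 522 (mod 1193)
3^46 = 3^32 · 3^8 · 3^4 · 3^2 ≡ 522 · 596 · 81 · 9 ≡ 611 (mod 1193).
So M = 611. Chen computes K = M^57 mod 1193.
611^1 ≡ 611 (mod 1193)
611^2 = (611^1)^2 ≡ 611^2 = 373321 ≡ 1105 (mod 1193)
611^4 = (611^2)^2 ≡ 1105^2 = 1221025 ≡ 586 (mod 1193)
611^8 = (611^4)^2 ≡ 586^2 = 343396 ≡ 1005 (mod 1193)
611^16 = (611^8)^2 ≡ 1005^2 = 1010025 ≡ 747 (mod 1193)
611^32 = (611^16)^2 ≡ 747^2 = 558009 ≡ 878 (mod 1193)
611^57 = 611^32 · 611^16 · 611^8 · 611^1 ≡ 878 · 747 · 1005 · 611 ≡ 1120 (mod 1193).

1120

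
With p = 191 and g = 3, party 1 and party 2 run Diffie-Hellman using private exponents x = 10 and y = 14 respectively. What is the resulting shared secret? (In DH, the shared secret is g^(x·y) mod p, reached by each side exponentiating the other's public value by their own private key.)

107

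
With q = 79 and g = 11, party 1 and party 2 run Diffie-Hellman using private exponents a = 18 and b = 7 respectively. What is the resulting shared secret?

10

Party 2 sends B = g^b mod q = 11^7 mod 79.
11^1 ≡ 11 (mod 79)
11^2 = (11^1)^2 ≡ 11^2 = 121 ≡ 42 (mod 79)
11^4 = (11^2)^2 ≡ 42^2 = 1764 ≡ 26 (mod 79)
11^7 = 11^4 · 11^2 · 11^1 ≡ 26 · 42 · 11 ≡ 4 (mod 79).
So B = 4. Party 1 then computes K = B^a mod q = 4^18 mod 79.
4^1 ≡ 4 (mod 79)
4^2 = (4^1)^2 ≡ 4^2 = 16 ≡ 16 (mod 79)
4^4 = (4^2)^2 ≡ 16^2 = 256 ≡ 19 (mod 79)
4^8 = (4^4)^2 ≡ 19^2 = 361 ≡ 45 (mod 79)
4^16 = (4^8)^2 ≡ 45^2 = 2025 ≡ 50 (mod 79)
4^18 = 4^16 · 4^2 ≡ 50 · 16 ≡ 10 (mod 79).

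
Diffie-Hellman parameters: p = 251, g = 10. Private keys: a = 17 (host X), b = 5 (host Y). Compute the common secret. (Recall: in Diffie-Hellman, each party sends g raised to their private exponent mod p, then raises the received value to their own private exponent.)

138

Host Y sends B = g^b mod p = 10^5 mod 251.
10^1 ≡ 10 (mod 251)
10^2 = (10^1)^2 ≡ 10^2 = 100 ≡ 100 (mod 251)
10^4 = (10^2)^2 ≡ 100^2 = 10000 ≡ 211 (mod 251)
10^5 = 10^4 · 10^1 ≡ 211 · 10 ≡ 102 (mod 251).
So B = 102. Host X then computes K = B^a mod p = 102^17 mod 251.
102^1 ≡ 102 (mod 251)
102^2 = (102^1)^2 ≡ 102^2 = 10404 ≡ 113 (mod 251)
102^4 = (102^2)^2 ≡ 113^2 = 12769 ≡ 219 (mod 251)
102^8 = (102^4)^2 ≡ 219^2 = 47961 ≡ 20 (mod 251)
102^16 = (102^8)^2 ≡ 20^2 = 400 ≡ 149 (mod 251)
102^17 = 102^16 · 102^1 ≡ 149 · 102 ≡ 138 (mod 251).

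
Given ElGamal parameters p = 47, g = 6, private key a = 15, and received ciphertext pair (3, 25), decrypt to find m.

42

Shared mask s = c₁^a mod p = 3^15 mod 47.
3^1 ≡ 3 (mod 47)
3^2 = (3^1)^2 ≡ 3^2 = 9 ≡ 9 (mod 47)
3^4 = (3^2)^2 ≡ 9^2 = 81 ≡ 34 (mod 47)
3^8 = (3^4)^2 ≡ 34^2 = 1156 ≡ 28 (mod 47)
3^15 = 3^8 · 3^4 · 3^2 · 3^1 ≡ 28 · 34 · 9 · 3 ≡ 42 (mod 47).
So s = 42; s⁻¹ ≡ 28 (mod 47).
m = c₂ · s⁻¹ mod 47 = 25 · 28 mod 47 = 42.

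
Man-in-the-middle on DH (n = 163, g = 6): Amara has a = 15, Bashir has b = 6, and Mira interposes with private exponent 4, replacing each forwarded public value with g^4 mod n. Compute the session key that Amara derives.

Amara receives Mira's public value M = 6^4 mod 163 instead of the honest one.
6^1 ≡ 6 (mod 163)
6^2 = (6^1)^2 ≡ 6^2 = 36 ≡ 36 (mod 163)
6^4 = (6^2)^2 ≡ 36^2 = 1296 ≡ 155 (mod 163)
So M = 155. Amara computes K = M^15 mod 163.
155^1 ≡ 155 (mod 163)
155^2 = (155^1)^2 ≡ 155^2 = 24025 ≡ 64 (mod 163)
155^4 = (155^2)^2 ≡ 64^2 = 4096 ≡ 21 (mod 163)
155^8 = (155^4)^2 ≡ 21^2 = 441 ≡ 115 (mod 163)
155^15 = 155^8 · 155^4 · 155^2 · 155^1 ≡ 115 · 21 · 64 · 155 ≡ 38 (mod 163).

38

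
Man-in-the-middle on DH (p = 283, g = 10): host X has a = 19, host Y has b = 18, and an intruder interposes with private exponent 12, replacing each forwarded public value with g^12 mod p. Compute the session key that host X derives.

141

Host X receives an intruder's public value M = 10^12 mod 283 instead of the honest one.
10^1 ≡ 10 (mod 283)
10^2 = (10^1)^2 ≡ 10^2 = 100 ≡ 100 (mod 283)
10^4 = (10^2)^2 ≡ 100^2 = 10000 ≡ 95 (mod 283)
10^8 = (10^4)^2 ≡ 95^2 = 9025 ≡ 252 (mod 283)
10^12 = 10^8 · 10^4 ≡ 252 · 95 ≡ 168 (mod 283).
So M = 168. Host X computes K = M^19 mod 283.
168^1 ≡ 168 (mod 283)
168^2 = (168^1)^2 ≡ 168^2 = 28224 ≡ 207 (mod 283)
168^4 = (168^2)^2 ≡ 207^2 = 42849 ≡ 116 (mod 283)
168^8 = (168^4)^2 ≡ 116^2 = 13456 ≡ 155 (mod 283)
168^16 = (168^8)^2 ≡ 155^2 = 24025 ≡ 253 (mod 283)
168^19 = 168^16 · 168^2 · 168^1 ≡ 253 · 207 · 168 ≡ 141 (mod 283).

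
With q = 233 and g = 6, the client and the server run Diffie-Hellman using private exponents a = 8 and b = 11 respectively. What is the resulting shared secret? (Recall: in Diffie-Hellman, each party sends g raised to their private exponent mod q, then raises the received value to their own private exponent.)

The client sends A = g^a mod q = 6^8 mod 233.
6^1 ≡ 6 (mod 233)
6^2 = (6^1)^2 ≡ 6^2 = 36 ≡ 36 (mod 233)
6^4 = (6^2)^2 ≡ 36^2 = 1296 ≡ 131 (mod 233)
6^8 = (6^4)^2 ≡ 131^2 = 17161 ≡ 152 (mod 233)
So A = 152. The server then computes K = A^b mod q = 152^11 mod 233.
152^1 ≡ 152 (mod 233)
152^2 = (152^1)^2 ≡ 152^2 = 23104 ≡ 37 (mod 233)
152^4 = (152^2)^2 ≡ 37^2 = 1369 ≡ 204 (mod 233)
152^8 = (152^4)^2 ≡ 204^2 = 41616 ≡ 142 (mod 233)
152^11 = 152^8 · 152^2 · 152^1 ≡ 142 · 37 · 152 ≡ 117 (mod 233).

117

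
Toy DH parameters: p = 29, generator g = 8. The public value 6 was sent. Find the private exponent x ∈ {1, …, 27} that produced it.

2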